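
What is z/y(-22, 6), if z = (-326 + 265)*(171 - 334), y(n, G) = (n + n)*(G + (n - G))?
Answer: 9943/968 ≈ 10.272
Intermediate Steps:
y(n, G) = 2*n² (y(n, G) = (2*n)*n = 2*n²)
z = 9943 (z = -61*(-163) = 9943)
z/y(-22, 6) = 9943/((2*(-22)²)) = 9943/((2*484)) = 9943/968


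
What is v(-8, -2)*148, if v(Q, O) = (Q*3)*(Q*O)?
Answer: -56832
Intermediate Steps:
v(Q, O) = 3*O*Q**2 (v(Q, O) = (3*Q)*(O*Q) = 3*O*Q**2)
v(-8, -2)*148 = (3*(-2)*(-8)**2)*148 = (3*(-2)*64)*148 = -384*148 = -56832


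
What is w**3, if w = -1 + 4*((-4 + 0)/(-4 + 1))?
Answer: 2197/27 ≈ 81.370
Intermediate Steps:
w = 13/3 (w = -1 + 4*(-4/(-3)) = -1 + 4*(-4*(-1/3)) = -1 + 4*(4/3) = -1 + 16/3 = 13/3 ≈ 4.3333)
w**3 = (13/3)**3 = 2197/27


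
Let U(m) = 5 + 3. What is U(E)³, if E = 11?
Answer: 512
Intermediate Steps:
U(m) = 8
U(E)³ = 8³ = 512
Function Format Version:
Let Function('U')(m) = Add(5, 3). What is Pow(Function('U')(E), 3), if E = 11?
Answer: 512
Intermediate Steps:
Function('U')(m) = 8
Pow(Function('U')(E), 3) = Pow(8, 3) = 512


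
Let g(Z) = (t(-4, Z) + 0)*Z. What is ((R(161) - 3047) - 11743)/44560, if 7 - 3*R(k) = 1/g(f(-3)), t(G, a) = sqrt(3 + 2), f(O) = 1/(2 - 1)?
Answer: -44363/133680 - sqrt(5)/668400 ≈ -0.33186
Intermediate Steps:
f(O) = 1 (f(O) = 1/1 = 1)
t(G, a) = sqrt(5)
g(Z) = Z*sqrt(5) (g(Z) = (sqrt(5) + 0)*Z = sqrt(5)*Z = Z*sqrt(5))
R(k) = 7/3 - sqrt(5)/15 (R(k) = 7/3 - sqrt(5)/5/3 = 7/3 - sqrt(5)/15)
((R(161) - 3047) - 11743)/44560 = (((7/3 - sqrt(5)/15) - 3047) - 11743)/44560 = ((-9134/3 - sqrt(5)/15) - 11743)*(1/44560) = (-44363/3 - sqrt(5)/15)*(1/44560) = -44363/133680 - sqrt(5)/668400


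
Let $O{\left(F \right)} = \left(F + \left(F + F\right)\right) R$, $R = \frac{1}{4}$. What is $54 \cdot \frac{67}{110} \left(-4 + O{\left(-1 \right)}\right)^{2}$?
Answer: $\frac{653049}{880} \approx 742.1$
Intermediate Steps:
$R = \frac{1}{4} \approx 0.25$
$O{\left(F \right)} = \frac{3 F}{4}$ ($O{\left(F \right)} = \left(F + \left(F + F\right)\right) \frac{1}{4} = \left(F + 2 F\right) \frac{1}{4} = 3 F \frac{1}{4} = \frac{3 F}{4}$)
$54 \cdot \frac{67}{110} \left(-4 + O{\left(-1 \right)}\right)^{2} = 54 \cdot \frac{67}{110} \left(-4 + \frac{3}{4} \left(-1\right)\right)^{2} = 54 \cdot 67 \cdot \frac{1}{110} \left(-4 - \frac{3}{4}\right)^{2} = 54 \cdot \frac{67}{110} \left(- \frac{19}{4}\right)^{2} = \frac{1809}{55} \cdot \frac{361}{16} = \frac{653049}{880}$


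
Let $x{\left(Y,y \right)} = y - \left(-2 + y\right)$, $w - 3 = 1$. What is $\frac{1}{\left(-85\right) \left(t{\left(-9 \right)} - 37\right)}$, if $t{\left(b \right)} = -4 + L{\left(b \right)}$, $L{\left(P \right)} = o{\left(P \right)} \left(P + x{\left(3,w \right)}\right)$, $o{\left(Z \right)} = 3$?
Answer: $\frac{1}{5270} \approx 0.00018975$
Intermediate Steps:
$w = 4$ ($w = 3 + 1 = 4$)
$x{\left(Y,y \right)} = 2$
$L{\left(P \right)} = 6 + 3 P$ ($L{\left(P \right)} = 3 \left(P + 2\right) = 3 \left(2 + P\right) = 6 + 3 P$)
$t{\left(b \right)} = 2 + 3 b$ ($t{\left(b \right)} = -4 + \left(6 + 3 b\right) = 2 + 3 b$)
$\frac{1}{\left(-85\right) \left(t{\left(-9 \right)} - 37\right)} = \frac{1}{\left(-85\right) \left(\left(2 + 3 \left(-9\right)\right) - 37\right)} = \frac{1}{\left(-85\right) \left(\left(2 - 27\right) - 37\right)} = \frac{1}{\left(-85\right) \left(-25 - 37\right)} = \frac{1}{\left(-85\right) \left(-62\right)} = \frac{1}{5270}$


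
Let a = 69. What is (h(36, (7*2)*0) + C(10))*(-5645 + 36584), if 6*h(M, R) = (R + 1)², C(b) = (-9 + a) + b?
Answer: 4341773/2 ≈ 2.1709e+6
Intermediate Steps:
C(b) = 60 + b (C(b) = (-9 + 69) + b = 60 + b)
h(M, R) = (1 + R)²/6 (h(M, R) = (R + 1)²/6 = (1 + R)²/6)
(h(36, (7*2)*0) + C(10))*(-5645 + 36584) = ((1 + (7*2)*0)²/6 + (60 + 10))*(-5645 + 36584) = ((1 + 14*0)²/6 + 70)*30939 = ((1 + 0)²/6 + 70)*30939 = ((⅙)*1² + 70)*30939 = ((⅙)*1 + 70)*30939 = (⅙ + 70)*30939 = (421/6)*30939 = 4341773/2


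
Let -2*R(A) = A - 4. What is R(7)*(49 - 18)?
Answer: -93/2 ≈ -46.500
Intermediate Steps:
R(A) = 2 - A/2 (R(A) = -(A - 4)/2 = -(-4 + A)/2 = 2 - A/2)
R(7)*(49 - 18) = (2 - ½*7)*(49 - 18) = (2 - 7/2)*31 = -3/2*31 = -93/2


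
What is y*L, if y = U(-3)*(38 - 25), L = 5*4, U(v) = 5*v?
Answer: -3900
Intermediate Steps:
L = 20
y = -195 (y = (5*(-3))*(38 - 25) = -15*13 = -195)
y*L = -195*20 = -3900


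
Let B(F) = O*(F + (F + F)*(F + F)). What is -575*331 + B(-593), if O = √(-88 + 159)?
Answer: -190325 + 1406003*√71 ≈ 1.1657e+7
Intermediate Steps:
O = √71 ≈ 8.4261
B(F) = √71*(F + 4*F²) (B(F) = √71*(F + (F + F)*(F + F)) = √71*(F + (2*F)*(2*F)) = √71*(F + 4*F²))
-575*331 + B(-593) = -575*331 - 593*√71*(1 + 4*(-593)) = -190325 - 593*√71*(1 - 2372) = -190325 - 593*√71*(-2371) = -190325 + 1406003*√71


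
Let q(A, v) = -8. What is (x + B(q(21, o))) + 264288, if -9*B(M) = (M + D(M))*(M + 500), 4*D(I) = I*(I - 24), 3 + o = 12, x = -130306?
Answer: 392762/3 ≈ 1.3092e+5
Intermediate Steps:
o = 9 (o = -3 + 12 = 9)
D(I) = I*(-24 + I)/4 (D(I) = (I*(I - 24))/4 = (I*(-24 + I))/4 = I*(-24 + I)/4)
B(M) = -(500 + M)*(M + M*(-24 + M)/4)/9 (B(M) = -(M + M*(-24 + M)/4)*(M + 500)/9 = -(M + M*(-24 + M)/4)*(500 + M)/9 = -(500 + M)*(M + M*(-24 + M)/4)/9)
(x + B(q(21, o))) + 264288 = (-130306 + (1/36)*(-8)*(10000 - 1*(-8)² - 480*(-8))) + 264288 = (-130306 + (1/36)*(-8)*(10000 - 1*64 + 3840)) + 264288 = (-130306 + (1/36)*(-8)*(10000 - 64 + 3840)) + 264288 = (-130306 + (1/36)*(-8)*13776) + 264288 = (-130306 - 9184/3) + 264288 = -400102/3 + 264288 = 392762/3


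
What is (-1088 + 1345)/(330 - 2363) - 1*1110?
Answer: -2256887/2033 ≈ -1110.1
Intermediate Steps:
(-1088 + 1345)/(330 - 2363) - 1*1110 = 257/(-2033) - 1110 = 257*(-1/2033) - 1110 = -257/2033 - 1110 = -2256887/2033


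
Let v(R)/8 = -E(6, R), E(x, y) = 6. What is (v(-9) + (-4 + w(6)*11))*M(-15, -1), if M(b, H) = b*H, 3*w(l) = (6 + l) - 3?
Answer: -285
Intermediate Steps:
w(l) = 1 + l/3 (w(l) = ((6 + l) - 3)/3 = (3 + l)/3 = 1 + l/3)
M(b, H) = H*b
v(R) = -48 (v(R) = 8*(-1*6) = 8*(-6) = -48)
(v(-9) + (-4 + w(6)*11))*M(-15, -1) = (-48 + (-4 + (1 + (⅓)*6)*11))*(-1*(-15)) = (-48 + (-4 + (1 + 2)*11))*15 = (-48 + (-4 + 3*11))*15 = (-48 + (-4 + 33))*15 = (-48 + 29)*15 = -19*15 = -285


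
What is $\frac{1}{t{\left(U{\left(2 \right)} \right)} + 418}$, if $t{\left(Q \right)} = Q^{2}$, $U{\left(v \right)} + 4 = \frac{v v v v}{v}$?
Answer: $\frac{1}{434} \approx 0.0023041$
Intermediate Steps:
$U{\left(v \right)} = -4 + v^{3}$ ($U{\left(v \right)} = -4 + \frac{v v v v}{v} = -4 + \frac{v^{2} v^{2}}{v} = -4 + \frac{v^{4}}{v} = -4 + v^{3}$)
$\frac{1}{t{\left(U{\left(2 \right)} \right)} + 418} = \frac{1}{\left(-4 + 2^{3}\right)^{2} + 418} = \frac{1}{\left(-4 + 8\right)^{2} + 418} = \frac{1}{4^{2} + 418} = \frac{1}{16 + 418} = \frac{1}{434}$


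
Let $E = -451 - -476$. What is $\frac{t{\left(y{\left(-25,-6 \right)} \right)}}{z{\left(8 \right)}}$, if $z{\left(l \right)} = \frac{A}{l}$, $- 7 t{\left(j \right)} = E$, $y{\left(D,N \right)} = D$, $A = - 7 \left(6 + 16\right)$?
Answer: $\frac{100}{539} \approx 0.18553$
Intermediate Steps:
$A = -154$ ($A = \left(-7\right) 22 = -154$)
$E = 25$ ($E = -451 + 476 = 25$)
$t{\left(j \right)} = - \frac{25}{7}$ ($t{\left(j \right)} = \left(- \frac{1}{7}\right) 25 = - \frac{25}{7}$)
$z{\left(l \right)} = - \frac{154}{l}$
$\frac{t{\left(y{\left(-25,-6 \right)} \right)}}{z{\left(8 \right)}} = - \frac{25}{7 \left(- \frac{154}{8}\right)} = - \frac{25}{7 \left(\left(-154\right) \frac{1}{8}\right)} = - \frac{25}{7 \left(- \frac{77}{4}\right)} = \left(- \frac{25}{7}\right) \left(- \frac{4}{77}\right) = \frac{100}{539}$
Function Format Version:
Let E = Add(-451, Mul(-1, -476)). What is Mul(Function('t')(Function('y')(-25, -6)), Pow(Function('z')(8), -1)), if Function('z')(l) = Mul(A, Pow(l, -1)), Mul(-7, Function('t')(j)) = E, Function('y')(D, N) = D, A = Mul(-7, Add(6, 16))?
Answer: Rational(100, 539) ≈ 0.18553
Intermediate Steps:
A = -154 (A = Mul(-7, 22) = -154)
E = 25 (E = Add(-451, 476) = 25)
Function('t')(j) = Rational(-25, 7) (Function('t')(j) = Mul(Rational(-1, 7), 25) = Rational(-25, 7))
Function('z')(l) = Mul(-154, Pow(l, -1))
Mul(Function('t')(Function('y')(-25, -6)), Pow(Function('z')(8), -1)) = Mul(Rational(-25, 7), Pow(Mul(-154, Pow(8, -1)), -1)) = Mul(Rational(-25, 7), Pow(Mul(-154, Rational(1, 8)), -1)) = Mul(Rational(-25, 7), Pow(Rational(-77, 4), -1)) = Mul(Rational(-25, 7), Rational(-4, 77)) = Rational(100, 539)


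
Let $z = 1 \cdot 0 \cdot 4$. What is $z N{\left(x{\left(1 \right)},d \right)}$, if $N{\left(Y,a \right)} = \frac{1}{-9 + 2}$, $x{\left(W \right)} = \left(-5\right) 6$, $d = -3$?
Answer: $0$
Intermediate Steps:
$x{\left(W \right)} = -30$
$N{\left(Y,a \right)} = - \frac{1}{7}$ ($N{\left(Y,a \right)} = \frac{1}{-7} = - \frac{1}{7}$)
$z = 0$ ($z = 0 \cdot 4 = 0$)
$z N{\left(x{\left(1 \right)},d \right)} = 0 \left(- \frac{1}{7}\right) = 0$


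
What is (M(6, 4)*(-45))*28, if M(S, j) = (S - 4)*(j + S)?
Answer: -25200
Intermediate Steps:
M(S, j) = (-4 + S)*(S + j)
(M(6, 4)*(-45))*28 = ((6² - 4*6 - 4*4 + 6*4)*(-45))*28 = ((36 - 24 - 16 + 24)*(-45))*28 = (20*(-45))*28 = -900*28 = -25200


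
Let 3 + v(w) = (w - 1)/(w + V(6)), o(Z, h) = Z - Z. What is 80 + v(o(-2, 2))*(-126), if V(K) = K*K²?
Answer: 5503/12 ≈ 458.58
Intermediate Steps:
o(Z, h) = 0
V(K) = K³
v(w) = -3 + (-1 + w)/(216 + w) (v(w) = -3 + (w - 1)/(w + 6³) = -3 + (-1 + w)/(w + 216) = -3 + (-1 + w)/(216 + w))
80 + v(o(-2, 2))*(-126) = 80 + ((-649 - 2*0)/(216 + 0))*(-126) = 80 + ((-649 + 0)/216)*(-126) = 80 + ((1/216)*(-649))*(-126) = 80 - 649/216*(-126) = 80 + 4543/12 = 5503/12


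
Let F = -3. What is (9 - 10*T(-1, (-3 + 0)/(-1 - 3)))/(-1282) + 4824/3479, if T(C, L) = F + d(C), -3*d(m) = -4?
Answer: 18285221/13380234 ≈ 1.3666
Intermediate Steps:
d(m) = 4/3 (d(m) = -1/3*(-4) = 4/3)
T(C, L) = -5/3 (T(C, L) = -3 + 4/3 = -5/3)
(9 - 10*T(-1, (-3 + 0)/(-1 - 3)))/(-1282) + 4824/3479 = (9 - 10*(-5/3))/(-1282) + 4824/3479 = (9 + 50/3)*(-1/1282) + 4824*(1/3479) = (77/3)*(-1/1282) + 4824/3479 = -77/3846 + 4824/3479 = 18285221/13380234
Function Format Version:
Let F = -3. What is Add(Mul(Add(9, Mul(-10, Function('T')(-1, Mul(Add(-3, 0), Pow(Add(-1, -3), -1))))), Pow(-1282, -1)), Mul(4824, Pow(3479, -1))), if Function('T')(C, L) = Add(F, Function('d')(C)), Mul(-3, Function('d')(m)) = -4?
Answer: Rational(18285221, 13380234) ≈ 1.3666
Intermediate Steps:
Function('d')(m) = Rational(4, 3) (Function('d')(m) = Mul(Rational(-1, 3), -4) = Rational(4, 3))
Function('T')(C, L) = Rational(-5, 3) (Function('T')(C, L) = Add(-3, Rational(4, 3)) = Rational(-5, 3))
Add(Mul(Add(9, Mul(-10, Function('T')(-1, Mul(Add(-3, 0), Pow(Add(-1, -3), -1))))), Pow(-1282, -1)), Mul(4824, Pow(3479, -1))) = Add(Mul(Add(9, Mul(-10, Rational(-5, 3))), Pow(-1282, -1)), Mul(4824, Pow(3479, -1))) = Add(Mul(Add(9, Rational(50, 3)), Rational(-1, 1282)), Mul(4824, Rational(1, 3479))) = Add(Mul(Rational(77, 3), Rational(-1, 1282)), Rational(4824, 3479)) = Add(Rational(-77, 3846), Rational(4824, 3479)) = Rational(18285221, 13380234)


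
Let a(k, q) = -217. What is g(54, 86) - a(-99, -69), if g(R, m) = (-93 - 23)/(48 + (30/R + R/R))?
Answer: 47869/223 ≈ 214.66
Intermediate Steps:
g(R, m) = -116/(49 + 30/R) (g(R, m) = -116/(48 + (30/R + 1)) = -116/(48 + (1 + 30/R)) = -116/(49 + 30/R))
g(54, 86) - a(-99, -69) = -116*54/(30 + 49*54) - 1*(-217) = -116*54/(30 + 2646) + 217 = -116*54/2676 + 217 = -116*54*1/2676 + 217 = -522/223 + 217 = 47869/223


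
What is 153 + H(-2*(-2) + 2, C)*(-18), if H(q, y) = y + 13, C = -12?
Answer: 135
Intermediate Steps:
H(q, y) = 13 + y
153 + H(-2*(-2) + 2, C)*(-18) = 153 + (13 - 12)*(-18) = 153 + 1*(-18) = 153 - 18 = 135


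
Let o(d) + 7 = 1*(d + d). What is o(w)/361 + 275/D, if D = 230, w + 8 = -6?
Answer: 18245/16606 ≈ 1.0987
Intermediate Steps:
w = -14 (w = -8 - 6 = -14)
o(d) = -7 + 2*d (o(d) = -7 + 1*(d + d) = -7 + 1*(2*d) = -7 + 2*d)
o(w)/361 + 275/D = (-7 + 2*(-14))/361 + 275/230 = (-7 - 28)*(1/361) + 275*(1/230) = -35*1/361 + 55/46 = -35/361 + 55/46 = 18245/16606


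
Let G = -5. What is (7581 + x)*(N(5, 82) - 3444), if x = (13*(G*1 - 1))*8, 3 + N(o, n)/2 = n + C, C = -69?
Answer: -23820768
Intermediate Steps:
N(o, n) = -144 + 2*n (N(o, n) = -6 + 2*(n - 69) = -6 + 2*(-69 + n) = -6 + (-138 + 2*n) = -144 + 2*n)
x = -624 (x = (13*(-5*1 - 1))*8 = (13*(-5 - 1))*8 = (13*(-6))*8 = -78*8 = -624)
(7581 + x)*(N(5, 82) - 3444) = (7581 - 624)*((-144 + 2*82) - 3444) = 6957*((-144 + 164) - 3444) = 6957*(20 - 3444) = 6957*(-3424) = -23820768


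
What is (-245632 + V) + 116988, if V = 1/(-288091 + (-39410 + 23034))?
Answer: -39167852749/304467 ≈ -1.2864e+5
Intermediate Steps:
V = -1/304467 (V = 1/(-288091 - 16376) = 1/(-304467) = -1/304467 ≈ -3.2844e-6)
(-245632 + V) + 116988 = (-245632 - 1/304467) + 116988 = -74786838145/304467 + 116988 = -39167852749/304467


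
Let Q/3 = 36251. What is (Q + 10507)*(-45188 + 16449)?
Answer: -3427413140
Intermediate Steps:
Q = 108753 (Q = 3*36251 = 108753)
(Q + 10507)*(-45188 + 16449) = (108753 + 10507)*(-45188 + 16449) = 119260*(-28739) = -3427413140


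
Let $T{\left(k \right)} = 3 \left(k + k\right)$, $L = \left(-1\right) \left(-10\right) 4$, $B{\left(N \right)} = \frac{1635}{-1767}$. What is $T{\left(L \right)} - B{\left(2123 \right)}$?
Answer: $\frac{141905}{589} \approx 240.93$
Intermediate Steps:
$B{\left(N \right)} = - \frac{545}{589}$ ($B{\left(N \right)} = 1635 \left(- \frac{1}{1767}\right) = - \frac{545}{589}$)
$L = 40$ ($L = 10 \cdot 4 = 40$)
$T{\left(k \right)} = 6 k$ ($T{\left(k \right)} = 3 \cdot 2 k = 6 k$)
$T{\left(L \right)} - B{\left(2123 \right)} = 6 \cdot 40 - - \frac{545}{589} = 240 + \frac{545}{589} = \frac{141905}{589}$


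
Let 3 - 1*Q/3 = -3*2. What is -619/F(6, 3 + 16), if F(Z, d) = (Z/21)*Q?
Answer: -4333/54 ≈ -80.241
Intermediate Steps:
Q = 27 (Q = 9 - (-9)*2 = 9 - 3*(-6) = 9 + 18 = 27)
F(Z, d) = 9*Z/7 (F(Z, d) = (Z/21)*27 = 9*Z/7)
-619/F(6, 3 + 16) = -619/((9/7)*6) = -619/54/7 = -619*7/54 = -4333/54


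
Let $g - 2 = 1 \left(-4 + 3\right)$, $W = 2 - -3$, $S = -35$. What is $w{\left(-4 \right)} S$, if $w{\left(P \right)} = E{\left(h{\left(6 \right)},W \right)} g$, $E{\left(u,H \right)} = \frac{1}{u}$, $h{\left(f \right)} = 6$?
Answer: $- \frac{35}{6} \approx -5.8333$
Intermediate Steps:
$W = 5$ ($W = 2 + 3 = 5$)
$g = 1$ ($g = 2 + 1 \left(-4 + 3\right) = 2 + 1 \left(-1\right) = 2 - 1 = 1$)
$w{\left(P \right)} = \frac{1}{6}$ ($w{\left(P \right)} = \frac{1}{6} \cdot 1 = \frac{1}{6}$)
$w{\left(-4 \right)} S = \frac{1}{6} \left(-35\right) = - \frac{35}{6}$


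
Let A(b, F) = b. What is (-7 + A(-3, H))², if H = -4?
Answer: 100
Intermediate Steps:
(-7 + A(-3, H))² = (-7 - 3)² = (-10)² = 100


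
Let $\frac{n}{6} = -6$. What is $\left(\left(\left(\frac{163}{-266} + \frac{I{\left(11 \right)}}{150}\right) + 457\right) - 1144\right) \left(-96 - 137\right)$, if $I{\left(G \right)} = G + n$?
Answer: $\frac{63940792}{399} \approx 1.6025 \cdot 10^{5}$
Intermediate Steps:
$n = -36$ ($n = 6 \left(-6\right) = -36$)
$I{\left(G \right)} = -36 + G$ ($I{\left(G \right)} = G - 36 = -36 + G$)
$\left(\left(\left(\frac{163}{-266} + \frac{I{\left(11 \right)}}{150}\right) + 457\right) - 1144\right) \left(-96 - 137\right) = \left(\left(\left(\frac{163}{-266} + \frac{-36 + 11}{150}\right) + 457\right) - 1144\right) \left(-96 - 137\right) = \left(\left(\left(163 \left(- \frac{1}{266}\right) - \frac{1}{6}\right) + 457\right) - 1144\right) \left(-96 - 137\right) = \left(\left(\left(- \frac{163}{266} - \frac{1}{6}\right) + 457\right) - 1144\right) \left(-233\right) = \left(\left(- \frac{311}{399} + 457\right) - 1144\right) \left(-233\right) = \left(\frac{182032}{399} - 1144\right) \left(-233\right) = \left(- \frac{274424}{399}\right) \left(-233\right) = \frac{63940792}{399}$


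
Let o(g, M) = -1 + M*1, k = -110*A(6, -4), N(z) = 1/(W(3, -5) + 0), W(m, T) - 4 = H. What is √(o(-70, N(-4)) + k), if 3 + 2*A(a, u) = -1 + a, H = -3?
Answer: I*√110 ≈ 10.488*I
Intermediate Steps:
W(m, T) = 1 (W(m, T) = 4 - 3 = 1)
A(a, u) = -2 + a/2 (A(a, u) = -3/2 + (-1 + a)/2 = -3/2 + (-½ + a/2) = -2 + a/2)
N(z) = 1 (N(z) = 1/(1 + 0) = 1/1 = 1)
k = -110 (k = -110*(-2 + (½)*6) = -110*(-2 + 3) = -110*1 = -110)
o(g, M) = -1 + M
√(o(-70, N(-4)) + k) = √((-1 + 1) - 110) = √(0 - 110) = √(-110) = I*√110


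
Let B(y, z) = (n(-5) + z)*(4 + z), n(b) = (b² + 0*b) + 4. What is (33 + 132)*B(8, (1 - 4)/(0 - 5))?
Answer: 112332/5 ≈ 22466.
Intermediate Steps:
n(b) = 4 + b² (n(b) = (b² + 0) + 4 = b² + 4 = 4 + b²)
B(y, z) = (4 + z)*(29 + z) (B(y, z) = ((4 + (-5)²) + z)*(4 + z) = ((4 + 25) + z)*(4 + z) = (29 + z)*(4 + z) = (4 + z)*(29 + z))
(33 + 132)*B(8, (1 - 4)/(0 - 5)) = (33 + 132)*(116 + ((1 - 4)/(0 - 5))² + 33*((1 - 4)/(0 - 5))) = 165*(116 + (-3/(-5))² + 33*(-3/(-5))) = 165*(116 + (-3*(-⅕))² + 33*(-3*(-⅕))) = 165*(116 + (⅗)² + 33*(⅗)) = 165*(116 + 9/25 + 99/5) = 165*(3404/25) = 112332/5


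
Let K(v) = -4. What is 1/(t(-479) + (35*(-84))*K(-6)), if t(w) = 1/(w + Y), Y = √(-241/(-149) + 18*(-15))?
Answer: 402505897109/4733468510679029 + I*√5958361/4733468510679029 ≈ 8.5034e-5 + 5.1568e-13*I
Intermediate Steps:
Y = I*√5958361/149 (Y = √(-241*(-1/149) - 270) = √(241/149 - 270) = √(-39989/149) = I*√5958361/149 ≈ 16.382*I)
t(w) = 1/(w + I*√5958361/149)
1/(t(-479) + (35*(-84))*K(-6)) = 1/(149/(149*(-479) + I*√5958361) + (35*(-84))*(-4)) = 1/(149/(-71371 + I*√5958361) - 2940*(-4)) = 1/(149/(-71371 + I*√5958361) + 11760) = 1/(11760 + 149/(-71371 + I*√5958361))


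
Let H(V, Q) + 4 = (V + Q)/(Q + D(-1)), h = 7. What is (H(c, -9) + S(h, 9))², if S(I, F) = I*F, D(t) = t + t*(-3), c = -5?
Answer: 3721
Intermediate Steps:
D(t) = -2*t (D(t) = t - 3*t = -2*t)
S(I, F) = F*I
H(V, Q) = -4 + (Q + V)/(2 + Q) (H(V, Q) = -4 + (V + Q)/(Q - 2*(-1)) = -4 + (Q + V)/(Q + 2) = -4 + (Q + V)/(2 + Q))
(H(c, -9) + S(h, 9))² = ((-8 - 5 - 3*(-9))/(2 - 9) + 9*7)² = ((-8 - 5 + 27)/(-7) + 63)² = (-⅐*14 + 63)² = (-2 + 63)² = 61² = 3721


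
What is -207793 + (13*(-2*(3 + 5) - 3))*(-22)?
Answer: -202359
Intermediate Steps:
-207793 + (13*(-2*(3 + 5) - 3))*(-22) = -207793 + (13*(-2*8 - 3))*(-22) = -207793 + (13*(-16 - 3))*(-22) = -207793 + (13*(-19))*(-22) = -207793 - 247*(-22) = -207793 + 5434 = -202359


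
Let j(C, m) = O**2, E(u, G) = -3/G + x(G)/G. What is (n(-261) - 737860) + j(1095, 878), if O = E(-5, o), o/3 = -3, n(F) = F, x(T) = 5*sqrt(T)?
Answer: -2214371/3 - 10*I/9 ≈ -7.3812e+5 - 1.1111*I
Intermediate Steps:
o = -9 (o = 3*(-3) = -9)
E(u, G) = -3/G + 5/sqrt(G) (E(u, G) = -3/G + (5*sqrt(G))/G = -3/G + 5/sqrt(G))
O = 1/3 - 5*I/3 (O = (-3 + 5*sqrt(-9))/(-9) = -(-3 + 5*(3*I))/9 = -(-3 + 15*I)/9 = 1/3 - 5*I/3 ≈ 0.33333 - 1.6667*I)
j(C, m) = (1/3 - 5*I/3)**2
(n(-261) - 737860) + j(1095, 878) = (-261 - 737860) + (1 - 5*I)**2/9 = -738121 + (1 - 5*I)**2/9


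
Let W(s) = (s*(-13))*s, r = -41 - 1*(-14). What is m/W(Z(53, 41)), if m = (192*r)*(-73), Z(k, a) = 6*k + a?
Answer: -378432/1675453 ≈ -0.22587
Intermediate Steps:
Z(k, a) = a + 6*k
r = -27 (r = -41 + 14 = -27)
W(s) = -13*s² (W(s) = (-13*s)*s = -13*s²)
m = 378432 (m = (192*(-27))*(-73) = -5184*(-73) = 378432)
m/W(Z(53, 41)) = 378432/((-13*(41 + 6*53)²)) = 378432/((-13*(41 + 318)²)) = 378432/((-13*359²)) = 378432/((-13*128881)) = 378432/(-1675453) = 378432*(-1/1675453) = -378432/1675453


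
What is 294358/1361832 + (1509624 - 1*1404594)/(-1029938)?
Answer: 40034318711/350650631604 ≈ 0.11417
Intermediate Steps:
294358/1361832 + (1509624 - 1*1404594)/(-1029938) = 294358*(1/1361832) + (1509624 - 1404594)*(-1/1029938) = 147179/680916 + 105030*(-1/1029938) = 147179/680916 - 52515/514969 = 40034318711/350650631604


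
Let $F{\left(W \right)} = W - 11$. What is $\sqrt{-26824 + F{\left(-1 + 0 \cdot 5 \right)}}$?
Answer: $2 i \sqrt{6709} \approx 163.82 i$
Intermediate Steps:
$F{\left(W \right)} = -11 + W$
$\sqrt{-26824 + F{\left(-1 + 0 \cdot 5 \right)}} = \sqrt{-26824 + \left(-11 + \left(-1 + 0 \cdot 5\right)\right)} = \sqrt{-26824 + \left(-11 + \left(-1 + 0\right)\right)} = \sqrt{-26824 - 12} = \sqrt{-26836} = 2 i \sqrt{6709}$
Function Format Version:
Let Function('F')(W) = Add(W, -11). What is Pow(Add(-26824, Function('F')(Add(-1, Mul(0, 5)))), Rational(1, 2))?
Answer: Mul(2, I, Pow(6709, Rational(1, 2))) ≈ Mul(163.82, I)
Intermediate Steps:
Function('F')(W) = Add(-11, W)
Pow(Add(-26824, Function('F')(Add(-1, Mul(0, 5)))), Rational(1, 2)) = Pow(Add(-26824, Add(-11, Add(-1, Mul(0, 5)))), Rational(1, 2)) = Pow(Add(-26824, Add(-11, Add(-1, 0))), Rational(1, 2)) = Pow(Add(-26824, Add(-11, -1)), Rational(1, 2)) = Pow(Add(-26824, -12), Rational(1, 2)) = Pow(-26836, Rational(1, 2)) = Mul(2, I, Pow(6709, Rational(1, 2)))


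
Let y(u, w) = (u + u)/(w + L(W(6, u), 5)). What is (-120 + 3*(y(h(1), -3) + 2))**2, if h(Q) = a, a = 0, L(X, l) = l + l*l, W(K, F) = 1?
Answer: 12996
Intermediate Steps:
L(X, l) = l + l**2
h(Q) = 0
y(u, w) = 2*u/(30 + w) (y(u, w) = (u + u)/(w + 5*(1 + 5)) = (2*u)/(w + 5*6) = (2*u)/(w + 30) = (2*u)/(30 + w) = 2*u/(30 + w))
(-120 + 3*(y(h(1), -3) + 2))**2 = (-120 + 3*(2*0/(30 - 3) + 2))**2 = (-120 + 3*(2*0/27 + 2))**2 = (-120 + 3*(2*0*(1/27) + 2))**2 = (-120 + 3*(0 + 2))**2 = (-120 + 3*2)**2 = (-120 + 6)**2 = (-114)**2 = 12996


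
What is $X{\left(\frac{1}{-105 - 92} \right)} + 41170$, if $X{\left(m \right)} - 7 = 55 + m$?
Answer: $\frac{8122703}{197} \approx 41232.0$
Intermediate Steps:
$X{\left(m \right)} = 62 + m$ ($X{\left(m \right)} = 7 + \left(55 + m\right) = 62 + m$)
$X{\left(\frac{1}{-105 - 92} \right)} + 41170 = \left(62 + \frac{1}{-105 - 92}\right) + 41170 = \left(62 + \frac{1}{-197}\right) + 41170 = \left(62 - \frac{1}{197}\right) + 41170 = \frac{12213}{197} + 41170 = \frac{8122703}{197}$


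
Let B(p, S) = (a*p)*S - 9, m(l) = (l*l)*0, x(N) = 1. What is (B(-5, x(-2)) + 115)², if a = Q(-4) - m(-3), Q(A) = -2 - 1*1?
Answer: 14641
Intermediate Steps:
Q(A) = -3 (Q(A) = -2 - 1 = -3)
m(l) = 0 (m(l) = l²*0 = 0)
a = -3 (a = -3 - 1*0 = -3 + 0 = -3)
B(p, S) = -9 - 3*S*p (B(p, S) = (-3*p)*S - 9 = -3*S*p - 9 = -9 - 3*S*p)
(B(-5, x(-2)) + 115)² = ((-9 - 3*1*(-5)) + 115)² = ((-9 + 15) + 115)² = (6 + 115)² = 121² = 14641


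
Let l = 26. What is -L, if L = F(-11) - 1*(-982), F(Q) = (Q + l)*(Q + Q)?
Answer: -652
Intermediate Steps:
F(Q) = 2*Q*(26 + Q) (F(Q) = (Q + 26)*(Q + Q) = (26 + Q)*(2*Q) = 2*Q*(26 + Q))
L = 652 (L = 2*(-11)*(26 - 11) - 1*(-982) = 2*(-11)*15 + 982 = -330 + 982 = 652)
-L = -1*652 = -652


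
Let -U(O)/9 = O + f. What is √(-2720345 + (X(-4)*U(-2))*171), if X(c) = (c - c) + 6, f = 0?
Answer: I*√2701877 ≈ 1643.7*I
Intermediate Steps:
X(c) = 6 (X(c) = 0 + 6 = 6)
U(O) = -9*O (U(O) = -9*(O + 0) = -9*O)
√(-2720345 + (X(-4)*U(-2))*171) = √(-2720345 + (6*(-9*(-2)))*171) = √(-2720345 + (6*18)*171) = √(-2720345 + 108*171) = √(-2720345 + 18468) = √(-2701877) = I*√2701877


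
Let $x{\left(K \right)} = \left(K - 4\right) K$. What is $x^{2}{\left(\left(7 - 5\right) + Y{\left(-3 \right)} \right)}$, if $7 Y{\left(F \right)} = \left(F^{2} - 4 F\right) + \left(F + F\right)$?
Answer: $\frac{841}{2401} \approx 0.35027$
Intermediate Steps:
$Y{\left(F \right)} = - \frac{2 F}{7} + \frac{F^{2}}{7}$ ($Y{\left(F \right)} = \frac{\left(F^{2} - 4 F\right) + \left(F + F\right)}{7} = \frac{\left(F^{2} - 4 F\right) + 2 F}{7} = \frac{F^{2} - 2 F}{7} = - \frac{2 F}{7} + \frac{F^{2}}{7}$)
$x{\left(K \right)} = K \left(-4 + K\right)$ ($x{\left(K \right)} = \left(-4 + K\right) K = K \left(-4 + K\right)$)
$x^{2}{\left(\left(7 - 5\right) + Y{\left(-3 \right)} \right)} = \left(\left(\left(7 - 5\right) + \frac{1}{7} \left(-3\right) \left(-2 - 3\right)\right) \left(-4 + \left(\left(7 - 5\right) + \frac{1}{7} \left(-3\right) \left(-2 - 3\right)\right)\right)\right)^{2} = \left(\left(2 + \frac{1}{7} \left(-3\right) \left(-5\right)\right) \left(-4 + \left(2 + \frac{1}{7} \left(-3\right) \left(-5\right)\right)\right)\right)^{2} = \left(\left(2 + \frac{15}{7}\right) \left(-4 + \left(2 + \frac{15}{7}\right)\right)\right)^{2} = \left(\frac{29 \left(-4 + \frac{29}{7}\right)}{7}\right)^{2} = \left(\frac{29}{7} \cdot \frac{1}{7}\right)^{2} = \left(\frac{29}{49}\right)^{2} = \frac{841}{2401}$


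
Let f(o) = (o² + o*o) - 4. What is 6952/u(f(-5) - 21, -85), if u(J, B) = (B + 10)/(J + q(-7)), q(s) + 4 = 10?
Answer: -215512/75 ≈ -2873.5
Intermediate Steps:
f(o) = -4 + 2*o² (f(o) = (o² + o²) - 4 = 2*o² - 4 = -4 + 2*o²)
q(s) = 6 (q(s) = -4 + 10 = 6)
u(J, B) = (10 + B)/(6 + J) (u(J, B) = (B + 10)/(J + 6) = (10 + B)/(6 + J))
6952/u(f(-5) - 21, -85) = 6952/(((10 - 85)/(6 + ((-4 + 2*(-5)²) - 21)))) = 6952/((-75/(6 + ((-4 + 2*25) - 21)))) = 6952/((-75/(6 + ((-4 + 50) - 21)))) = 6952/((-75/(6 + (46 - 21)))) = 6952/((-75/(6 + 25))) = 6952/((-75/31)) = 6952/(((1/31)*(-75))) = 6952/(-75/31) = 6952*(-31/75) = -215512/75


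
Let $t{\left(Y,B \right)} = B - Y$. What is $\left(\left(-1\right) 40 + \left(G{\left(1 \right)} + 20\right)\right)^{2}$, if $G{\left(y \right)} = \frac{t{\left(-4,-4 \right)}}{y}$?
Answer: $400$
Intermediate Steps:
$G{\left(y \right)} = 0$ ($G{\left(y \right)} = \frac{-4 - -4}{y} = \frac{-4 + 4}{y} = \frac{0}{y} = 0$)
$\left(\left(-1\right) 40 + \left(G{\left(1 \right)} + 20\right)\right)^{2} = \left(\left(-1\right) 40 + \left(0 + 20\right)\right)^{2} = \left(-40 + 20\right)^{2} = \left(-20\right)^{2} = 400$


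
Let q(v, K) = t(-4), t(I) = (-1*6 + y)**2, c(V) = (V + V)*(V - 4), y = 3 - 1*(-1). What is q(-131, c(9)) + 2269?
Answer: 2273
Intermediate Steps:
y = 4 (y = 3 + 1 = 4)
c(V) = 2*V*(-4 + V) (c(V) = (2*V)*(-4 + V) = 2*V*(-4 + V))
t(I) = 4 (t(I) = (-1*6 + 4)**2 = (-6 + 4)**2 = (-2)**2 = 4)
q(v, K) = 4
q(-131, c(9)) + 2269 = 4 + 2269 = 2273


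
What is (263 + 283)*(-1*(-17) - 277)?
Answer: -141960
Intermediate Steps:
(263 + 283)*(-1*(-17) - 277) = 546*(17 - 277) = 546*(-260) = -141960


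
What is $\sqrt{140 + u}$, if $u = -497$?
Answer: $i \sqrt{357} \approx 18.894 i$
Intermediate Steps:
$\sqrt{140 + u} = \sqrt{140 - 497} = \sqrt{-357} = i \sqrt{357}$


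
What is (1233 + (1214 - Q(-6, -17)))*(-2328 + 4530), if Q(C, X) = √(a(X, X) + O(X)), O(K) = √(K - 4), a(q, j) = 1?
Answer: 5388294 - 2202*√(1 + I*√21) ≈ 5.3846e+6 - 2991.2*I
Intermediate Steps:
O(K) = √(-4 + K)
Q(C, X) = √(1 + √(-4 + X))
(1233 + (1214 - Q(-6, -17)))*(-2328 + 4530) = (1233 + (1214 - √(1 + √(-4 - 17))))*(-2328 + 4530) = (1233 + (1214 - √(1 + √(-21))))*2202 = (1233 + (1214 - √(1 + I*√21)))*2202 = (2447 - √(1 + I*√21))*2202 = 5388294 - 2202*√(1 + I*√21)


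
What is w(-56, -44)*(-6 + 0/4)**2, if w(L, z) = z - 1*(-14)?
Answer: -1080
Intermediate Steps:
w(L, z) = 14 + z (w(L, z) = z + 14 = 14 + z)
w(-56, -44)*(-6 + 0/4)**2 = (14 - 44)*(-6 + 0/4)**2 = -30*(-6 + 0*(1/4))**2 = -30*(-6 + 0)**2 = -30*(-6)**2 = -30*36 = -1080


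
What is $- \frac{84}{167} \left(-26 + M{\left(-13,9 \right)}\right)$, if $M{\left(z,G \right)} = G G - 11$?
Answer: $- \frac{3696}{167} \approx -22.132$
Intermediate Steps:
$M{\left(z,G \right)} = -11 + G^{2}$ ($M{\left(z,G \right)} = G^{2} - 11 = -11 + G^{2}$)
$- \frac{84}{167} \left(-26 + M{\left(-13,9 \right)}\right) = - \frac{84}{167} \left(-26 - \left(11 - 9^{2}\right)\right) = \left(-84\right) \frac{1}{167} \left(-26 + \left(-11 + 81\right)\right) = - \frac{84 \left(-26 + 70\right)}{167} = \left(- \frac{84}{167}\right) 44 = - \frac{3696}{167}$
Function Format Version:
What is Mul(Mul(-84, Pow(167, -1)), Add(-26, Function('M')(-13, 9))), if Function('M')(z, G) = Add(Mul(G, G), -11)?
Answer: Rational(-3696, 167) ≈ -22.132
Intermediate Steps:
Function('M')(z, G) = Add(-11, Pow(G, 2)) (Function('M')(z, G) = Add(Pow(G, 2), -11) = Add(-11, Pow(G, 2)))
Mul(Mul(-84, Pow(167, -1)), Add(-26, Function('M')(-13, 9))) = Mul(Mul(-84, Pow(167, -1)), Add(-26, Add(-11, Pow(9, 2)))) = Mul(Mul(-84, Rational(1, 167)), Add(-26, Add(-11, 81))) = Mul(Rational(-84, 167), Add(-26, 70)) = Mul(Rational(-84, 167), 44) = Rational(-3696, 167)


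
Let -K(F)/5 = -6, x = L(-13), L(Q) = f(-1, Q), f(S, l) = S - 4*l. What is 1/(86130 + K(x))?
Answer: 1/86160 ≈ 1.1606e-5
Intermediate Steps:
L(Q) = -1 - 4*Q
x = 51 (x = -1 - 4*(-13) = -1 + 52 = 51)
K(F) = 30 (K(F) = -5*(-6) = 30)
1/(86130 + K(x)) = 1/(86130 + 30) = 1/86160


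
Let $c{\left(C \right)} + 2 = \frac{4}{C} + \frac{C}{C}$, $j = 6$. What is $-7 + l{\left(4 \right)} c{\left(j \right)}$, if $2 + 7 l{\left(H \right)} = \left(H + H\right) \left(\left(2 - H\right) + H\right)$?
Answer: $- \frac{23}{3} \approx -7.6667$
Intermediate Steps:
$c{\left(C \right)} = -1 + \frac{4}{C}$ ($c{\left(C \right)} = -2 + \left(\frac{4}{C} + \frac{C}{C}\right) = -2 + \left(\frac{4}{C} + 1\right) = -2 + \left(1 + \frac{4}{C}\right) = -1 + \frac{4}{C}$)
$l{\left(H \right)} = - \frac{2}{7} + \frac{4 H}{7}$ ($l{\left(H \right)} = - \frac{2}{7} + \frac{\left(H + H\right) \left(\left(2 - H\right) + H\right)}{7} = - \frac{2}{7} + \frac{2 H 2}{7} = - \frac{2}{7} + \frac{4 H}{7}$)
$-7 + l{\left(4 \right)} c{\left(j \right)} = -7 + \left(- \frac{2}{7} + \frac{4}{7} \cdot 4\right) \frac{4 - 6}{6} = -7 + \left(- \frac{2}{7} + \frac{16}{7}\right) \frac{4 - 6}{6} = -7 + 2 \cdot \frac{1}{6} \left(-2\right) = -7 + 2 \left(- \frac{1}{3}\right) = -7 - \frac{2}{3} = - \frac{23}{3}$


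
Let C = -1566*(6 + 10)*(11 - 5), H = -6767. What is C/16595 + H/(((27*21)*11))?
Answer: -1049943997/103503015 ≈ -10.144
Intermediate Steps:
C = -150336 (C = -25056*6 = -1566*96 = -150336)
C/16595 + H/(((27*21)*11)) = -150336/16595 - 6767/((27*21)*11) = -150336*1/16595 - 6767/(567*11) = -150336/16595 - 6767/6237 = -1049943997/103503015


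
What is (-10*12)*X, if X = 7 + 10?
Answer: -2040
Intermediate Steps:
X = 17
(-10*12)*X = -10*12*17 = -120*17 = -2040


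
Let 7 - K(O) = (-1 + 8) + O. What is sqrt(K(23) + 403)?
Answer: 2*sqrt(95) ≈ 19.494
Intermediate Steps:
K(O) = -O (K(O) = 7 - ((-1 + 8) + O) = 7 - (7 + O) = 7 + (-7 - O) = -O)
sqrt(K(23) + 403) = sqrt(-1*23 + 403) = sqrt(-23 + 403) = sqrt(380) = 2*sqrt(95)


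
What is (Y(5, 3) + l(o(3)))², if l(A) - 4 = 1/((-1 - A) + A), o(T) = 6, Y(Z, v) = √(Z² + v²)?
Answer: (3 + √34)² ≈ 77.986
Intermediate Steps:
l(A) = 3 (l(A) = 4 + 1/((-1 - A) + A) = 4 + 1/(-1) = 4 - 1 = 3)
(Y(5, 3) + l(o(3)))² = (√(5² + 3²) + 3)² = (√(25 + 9) + 3)² = (√34 + 3)² = (3 + √34)²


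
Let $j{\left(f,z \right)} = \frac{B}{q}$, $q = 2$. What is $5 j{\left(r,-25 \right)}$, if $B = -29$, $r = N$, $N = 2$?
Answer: $- \frac{145}{2} \approx -72.5$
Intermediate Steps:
$r = 2$
$j{\left(f,z \right)} = - \frac{29}{2}$
$5 j{\left(r,-25 \right)} = 5 \left(- \frac{29}{2}\right) = - \frac{145}{2}$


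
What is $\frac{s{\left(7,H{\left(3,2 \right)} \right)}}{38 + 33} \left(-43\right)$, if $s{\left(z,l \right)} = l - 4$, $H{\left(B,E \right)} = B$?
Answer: $\frac{43}{71} \approx 0.60563$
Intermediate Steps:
$s{\left(z,l \right)} = -4 + l$
$\frac{s{\left(7,H{\left(3,2 \right)} \right)}}{38 + 33} \left(-43\right) = \frac{-4 + 3}{38 + 33} \left(-43\right) = \frac{1}{71} \left(-1\right) \left(-43\right) = \left(- \frac{1}{71}\right) \left(-43\right) = \frac{43}{71}$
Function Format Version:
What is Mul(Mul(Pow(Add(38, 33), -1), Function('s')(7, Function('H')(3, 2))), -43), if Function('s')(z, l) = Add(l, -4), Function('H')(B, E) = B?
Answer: Rational(43, 71) ≈ 0.60563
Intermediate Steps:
Function('s')(z, l) = Add(-4, l)
Mul(Mul(Pow(Add(38, 33), -1), Function('s')(7, Function('H')(3, 2))), -43) = Mul(Mul(Pow(Add(38, 33), -1), Add(-4, 3)), -43) = Mul(Mul(Pow(71, -1), -1), -43) = Mul(Mul(Rational(1, 71), -1), -43) = Mul(Rational(-1, 71), -43) = Rational(43, 71)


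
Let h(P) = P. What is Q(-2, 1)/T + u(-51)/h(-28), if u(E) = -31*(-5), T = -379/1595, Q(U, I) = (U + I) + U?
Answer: 75235/10612 ≈ 7.0896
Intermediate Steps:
Q(U, I) = I + 2*U (Q(U, I) = (I + U) + U = I + 2*U)
T = -379/1595 (T = -379*1/1595 = -379/1595 ≈ -0.23762)
u(E) = 155
Q(-2, 1)/T + u(-51)/h(-28) = (1 + 2*(-2))/(-379/1595) + 155/(-28) = (1 - 4)*(-1595/379) + 155*(-1/28) = -3*(-1595/379) - 155/28 = 4785/379 - 155/28 = 75235/10612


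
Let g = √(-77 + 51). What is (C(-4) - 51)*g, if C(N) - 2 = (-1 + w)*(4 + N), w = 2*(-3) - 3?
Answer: -49*I*√26 ≈ -249.85*I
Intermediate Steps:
w = -9 (w = -6 - 3 = -9)
g = I*√26 (g = √(-26) = I*√26 ≈ 5.099*I)
C(N) = -38 - 10*N (C(N) = 2 + (-1 - 9)*(4 + N) = 2 - 10*(4 + N) = 2 + (-40 - 10*N) = -38 - 10*N)
(C(-4) - 51)*g = ((-38 - 10*(-4)) - 51)*(I*√26) = ((-38 + 40) - 51)*(I*√26) = (2 - 51)*(I*√26) = -49*I*√26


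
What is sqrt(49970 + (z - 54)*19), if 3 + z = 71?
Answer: 2*sqrt(12559) ≈ 224.13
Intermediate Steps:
z = 68 (z = -3 + 71 = 68)
sqrt(49970 + (z - 54)*19) = sqrt(49970 + (68 - 54)*19) = sqrt(49970 + 14*19) = sqrt(49970 + 266) = sqrt(50236) = 2*sqrt(12559)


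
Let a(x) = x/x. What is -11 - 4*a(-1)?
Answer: -15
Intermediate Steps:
a(x) = 1
-11 - 4*a(-1) = -11 - 4*1 = -11 - 4 = -15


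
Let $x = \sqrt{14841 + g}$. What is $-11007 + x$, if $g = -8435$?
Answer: $-11007 + \sqrt{6406} \approx -10927.0$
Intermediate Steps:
$x = \sqrt{6406}$ ($x = \sqrt{14841 - 8435} = \sqrt{6406} \approx 80.037$)
$-11007 + x = -11007 + \sqrt{6406}$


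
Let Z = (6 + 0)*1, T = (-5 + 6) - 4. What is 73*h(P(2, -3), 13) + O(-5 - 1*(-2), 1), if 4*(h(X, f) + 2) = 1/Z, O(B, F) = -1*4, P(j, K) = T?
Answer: -3527/24 ≈ -146.96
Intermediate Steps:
T = -3 (T = 1 - 4 = -3)
P(j, K) = -3
Z = 6 (Z = 6*1 = 6)
O(B, F) = -4
h(X, f) = -47/24 (h(X, f) = -2 + (¼)/6 = -2 + (¼)*(⅙) = -2 + 1/24 = -47/24)
73*h(P(2, -3), 13) + O(-5 - 1*(-2), 1) = 73*(-47/24) - 4 = -3431/24 - 4 = -3527/24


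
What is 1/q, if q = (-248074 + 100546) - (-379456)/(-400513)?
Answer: -400513/59087261320 ≈ -6.7783e-6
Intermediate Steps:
q = -59087261320/400513 (q = -147528 - (-379456)*(-1)/400513 = -147528 - 1*379456/400513 = -147528 - 379456/400513 = -59087261320/400513 ≈ -1.4753e+5)
1/q = 1/(-59087261320/400513) = -400513/59087261320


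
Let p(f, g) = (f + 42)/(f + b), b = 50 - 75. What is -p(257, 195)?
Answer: -299/232 ≈ -1.2888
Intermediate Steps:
b = -25
p(f, g) = (42 + f)/(-25 + f) (p(f, g) = (f + 42)/(f - 25) = (42 + f)/(-25 + f))
-p(257, 195) = -(42 + 257)/(-25 + 257) = -299/232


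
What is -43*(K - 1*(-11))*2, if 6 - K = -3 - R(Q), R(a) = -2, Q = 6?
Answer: -1548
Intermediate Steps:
K = 7 (K = 6 - (-3 - 1*(-2)) = 6 - (-3 + 2) = 6 - 1*(-1) = 6 + 1 = 7)
-43*(K - 1*(-11))*2 = -43*(7 - 1*(-11))*2 = -43*(7 + 11)*2 = -43*18*2 = -774*2 = -1548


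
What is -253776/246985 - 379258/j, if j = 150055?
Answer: -26350278962/7412266835 ≈ -3.5550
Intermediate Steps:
-253776/246985 - 379258/j = -253776/246985 - 379258/150055 = -26350278962/7412266835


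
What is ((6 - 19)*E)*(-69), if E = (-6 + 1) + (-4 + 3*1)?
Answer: -5382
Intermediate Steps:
E = -6 (E = -5 + (-4 + 3) = -5 - 1 = -6)
((6 - 19)*E)*(-69) = ((6 - 19)*(-6))*(-69) = -13*(-6)*(-69) = 78*(-69) = -5382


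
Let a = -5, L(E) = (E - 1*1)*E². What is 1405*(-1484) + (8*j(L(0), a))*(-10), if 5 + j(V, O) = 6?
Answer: -2085100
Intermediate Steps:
L(E) = E²*(-1 + E) (L(E) = (E - 1)*E² = (-1 + E)*E² = E²*(-1 + E))
j(V, O) = 1 (j(V, O) = -5 + 6 = 1)
1405*(-1484) + (8*j(L(0), a))*(-10) = 1405*(-1484) + (8*1)*(-10) = -2085020 + 8*(-10) = -2085020 - 80 = -2085100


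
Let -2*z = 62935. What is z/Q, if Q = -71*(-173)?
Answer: -62935/24566 ≈ -2.5619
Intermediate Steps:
z = -62935/2 (z = -1/2*62935 = -62935/2 ≈ -31468.)
Q = 12283
z/Q = -62935/2/12283 = -62935/2*1/12283 = -62935/24566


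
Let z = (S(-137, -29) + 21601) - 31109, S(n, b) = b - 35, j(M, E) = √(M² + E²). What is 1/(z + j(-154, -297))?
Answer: -9572/91511259 - 55*√37/91511259 ≈ -0.00010825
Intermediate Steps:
j(M, E) = √(E² + M²)
S(n, b) = -35 + b
z = -9572 (z = ((-35 - 29) + 21601) - 31109 = (-64 + 21601) - 31109 = 21537 - 31109 = -9572)
1/(z + j(-154, -297)) = 1/(-9572 + √((-297)² + (-154)²)) = 1/(-9572 + √(88209 + 23716)) = 1/(-9572 + √111925) = 1/(-9572 + 55*√37)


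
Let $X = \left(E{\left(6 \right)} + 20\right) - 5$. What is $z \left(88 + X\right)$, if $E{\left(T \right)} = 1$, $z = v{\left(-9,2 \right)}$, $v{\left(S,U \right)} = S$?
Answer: $-936$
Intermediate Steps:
$z = -9$
$X = 16$ ($X = \left(1 + 20\right) - 5 = 21 - 5 = 16$)
$z \left(88 + X\right) = - 9 \left(88 + 16\right) = \left(-9\right) 104 = -936$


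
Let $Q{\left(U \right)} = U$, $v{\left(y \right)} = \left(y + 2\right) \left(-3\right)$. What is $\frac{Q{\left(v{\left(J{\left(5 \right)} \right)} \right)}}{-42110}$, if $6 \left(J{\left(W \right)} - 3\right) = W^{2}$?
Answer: $\frac{11}{16844} \approx 0.00065305$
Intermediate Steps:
$J{\left(W \right)} = 3 + \frac{W^{2}}{6}$
$v{\left(y \right)} = -6 - 3 y$ ($v{\left(y \right)} = \left(2 + y\right) \left(-3\right) = -6 - 3 y$)
$\frac{Q{\left(v{\left(J{\left(5 \right)} \right)} \right)}}{-42110} = \frac{-6 - 3 \left(3 + \frac{5^{2}}{6}\right)}{-42110} = \left(-6 - 3 \left(3 + \frac{1}{6} \cdot 25\right)\right) \left(- \frac{1}{42110}\right) = \left(-6 - 3 \left(3 + \frac{25}{6}\right)\right) \left(- \frac{1}{42110}\right) = \left(-6 - \frac{43}{2}\right) \left(- \frac{1}{42110}\right) = \left(- \frac{55}{2}\right) \left(- \frac{1}{42110}\right) = \frac{11}{16844}$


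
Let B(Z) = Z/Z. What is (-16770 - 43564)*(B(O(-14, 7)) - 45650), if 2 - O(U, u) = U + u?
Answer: 2754186766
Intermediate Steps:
O(U, u) = 2 - U - u (O(U, u) = 2 - (U + u) = 2 + (-U - u) = 2 - U - u)
B(Z) = 1
(-16770 - 43564)*(B(O(-14, 7)) - 45650) = (-16770 - 43564)*(1 - 45650) = -60334*(-45649) = 2754186766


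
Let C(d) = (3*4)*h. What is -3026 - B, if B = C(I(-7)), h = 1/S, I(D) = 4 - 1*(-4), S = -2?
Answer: -3020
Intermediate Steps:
I(D) = 8 (I(D) = 4 + 4 = 8)
h = -½ (h = 1/(-2) = -½ ≈ -0.50000)
C(d) = -6 (C(d) = (3*4)*(-½) = 12*(-½) = -6)
B = -6
-3026 - B = -3026 - 1*(-6) = -3026 + 6 = -3020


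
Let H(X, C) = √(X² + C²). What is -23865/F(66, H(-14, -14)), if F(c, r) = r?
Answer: -23865*√2/28 ≈ -1205.4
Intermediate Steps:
H(X, C) = √(C² + X²)
-23865/F(66, H(-14, -14)) = -23865/√((-14)² + (-14)²) = -23865/√(196 + 196) = -23865*√2/28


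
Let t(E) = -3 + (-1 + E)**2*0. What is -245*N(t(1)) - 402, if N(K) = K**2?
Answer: -2607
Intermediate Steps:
t(E) = -3 (t(E) = -3 + 0 = -3)
-245*N(t(1)) - 402 = -245*(-3)**2 - 402 = -245*9 - 402 = -2205 - 402 = -2607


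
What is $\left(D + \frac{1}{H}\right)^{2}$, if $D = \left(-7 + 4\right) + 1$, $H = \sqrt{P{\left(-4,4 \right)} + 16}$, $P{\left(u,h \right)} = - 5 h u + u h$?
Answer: $\frac{\left(40 - \sqrt{5}\right)^{2}}{400} \approx 3.5653$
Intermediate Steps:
$P{\left(u,h \right)} = - 4 h u$ ($P{\left(u,h \right)} = - 5 h u + h u = - 4 h u$)
$H = 4 \sqrt{5}$ ($H = \sqrt{\left(-4\right) 4 \left(-4\right) + 16} = \sqrt{64 + 16} = \sqrt{80} = 4 \sqrt{5} \approx 8.9443$)
$D = -2$ ($D = -3 + 1 = -2$)
$\left(D + \frac{1}{H}\right)^{2} = \left(-2 + \frac{1}{4 \sqrt{5}}\right)^{2} = \left(-2 + \frac{\sqrt{5}}{20}\right)^{2}$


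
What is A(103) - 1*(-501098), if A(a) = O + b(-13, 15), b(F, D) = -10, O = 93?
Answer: 501181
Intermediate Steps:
A(a) = 83 (A(a) = 93 - 10 = 83)
A(103) - 1*(-501098) = 83 - 1*(-501098) = 83 + 501098 = 501181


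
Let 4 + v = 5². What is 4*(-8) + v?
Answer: -11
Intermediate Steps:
v = 21 (v = -4 + 5² = -4 + 25 = 21)
4*(-8) + v = 4*(-8) + 21 = -32 + 21 = -11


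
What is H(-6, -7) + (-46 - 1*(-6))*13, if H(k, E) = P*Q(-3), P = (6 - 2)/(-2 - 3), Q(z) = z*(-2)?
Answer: -2624/5 ≈ -524.80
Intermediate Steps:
Q(z) = -2*z
P = -⅘ (P = 4/(-5) = 4*(-⅕) = -⅘ ≈ -0.80000)
H(k, E) = -24/5 (H(k, E) = -(-8)*(-3)/5 = -⅘*6 = -24/5)
H(-6, -7) + (-46 - 1*(-6))*13 = -24/5 + (-46 - 1*(-6))*13 = -24/5 + (-46 + 6)*13 = -24/5 - 40*13 = -24/5 - 520 = -2624/5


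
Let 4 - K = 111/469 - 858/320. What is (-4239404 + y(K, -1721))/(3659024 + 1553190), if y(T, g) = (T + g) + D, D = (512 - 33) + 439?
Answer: -318184649679/391124538560 ≈ -0.81351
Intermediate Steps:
K = 483601/75040 (K = 4 - (111/469 - 858/320) = 4 - (111*(1/469) - 858*1/320) = 4 - (111/469 - 429/160) = 4 - 1*(-183441/75040) = 4 + 183441/75040 = 483601/75040 ≈ 6.4446)
D = 918 (D = 479 + 439 = 918)
y(T, g) = 918 + T + g (y(T, g) = (T + g) + 918 = 918 + T + g)
(-4239404 + y(K, -1721))/(3659024 + 1553190) = (-4239404 + (918 + 483601/75040 - 1721))/(3659024 + 1553190) = (-4239404 - 59773519/75040)/5212214 = -318184649679/75040*1/5212214 = -318184649679/391124538560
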